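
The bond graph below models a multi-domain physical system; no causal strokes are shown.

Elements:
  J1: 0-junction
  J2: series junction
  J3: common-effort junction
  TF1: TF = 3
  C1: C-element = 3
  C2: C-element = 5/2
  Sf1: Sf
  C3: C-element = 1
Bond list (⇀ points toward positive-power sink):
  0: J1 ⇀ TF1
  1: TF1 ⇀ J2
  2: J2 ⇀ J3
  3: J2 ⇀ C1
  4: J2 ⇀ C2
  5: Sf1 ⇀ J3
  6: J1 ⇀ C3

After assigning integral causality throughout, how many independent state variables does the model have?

3  (C1, C2, C3 all integral)

β5 |Sf1  (Sf1 (Sf) sets flow on bond)
β2 |J3  (only one effort-in slot at J3)
β1 |J2  (J2 flow already set via bond 2)
β3 |J2  (1-jn J2 has f-setter on 2)
β4 |J2  (J2 flow already set via bond 2)
β0 |TF1  (TF1: transformer flips bond 1)
β6 |J1  (J1: last free bond brings effort in)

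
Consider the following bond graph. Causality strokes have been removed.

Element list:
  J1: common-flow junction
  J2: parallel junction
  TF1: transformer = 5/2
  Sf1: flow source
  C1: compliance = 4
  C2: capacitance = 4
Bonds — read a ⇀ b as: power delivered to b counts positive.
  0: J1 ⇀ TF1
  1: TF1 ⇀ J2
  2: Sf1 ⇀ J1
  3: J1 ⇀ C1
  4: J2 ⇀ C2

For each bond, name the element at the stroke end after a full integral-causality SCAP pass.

β2 stroke→Sf1  (Sf1 (Sf) sets flow on bond)
β0 stroke→J1  (common-f at J1 fixed by 2)
β3 stroke→J1  (1-jn J1 has f-setter on 2)
β1 stroke→TF1  (through TF1, causality passes straight; one stroke at TF1)
β4 stroke→J2  (closing 0-jn rule on J2)

#0 |J1
#1 |TF1
#2 |Sf1
#3 |J1
#4 |J2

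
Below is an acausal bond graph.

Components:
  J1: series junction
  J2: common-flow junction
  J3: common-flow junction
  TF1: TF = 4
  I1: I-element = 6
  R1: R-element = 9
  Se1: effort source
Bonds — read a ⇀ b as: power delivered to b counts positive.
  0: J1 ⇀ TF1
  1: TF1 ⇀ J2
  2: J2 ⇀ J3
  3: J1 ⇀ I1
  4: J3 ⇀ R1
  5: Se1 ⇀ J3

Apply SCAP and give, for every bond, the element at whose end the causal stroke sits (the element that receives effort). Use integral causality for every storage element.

bond 0 stroke at J1
bond 1 stroke at TF1
bond 2 stroke at J2
bond 3 stroke at I1
bond 4 stroke at J3
bond 5 stroke at J3

bond 5 →J3  (Se1 fixes effort; stroke away)
bond 3 →I1  (I1 integral (f out))
bond 0 →J1  (J1 flow already set via bond 3)
bond 1 →TF1  (TF TF1: opposite of bond 0)
bond 2 →J2  (J2: bond 1 brought flow, rest push out)
bond 4 →J3  (1-jn J3 has f-setter on 2)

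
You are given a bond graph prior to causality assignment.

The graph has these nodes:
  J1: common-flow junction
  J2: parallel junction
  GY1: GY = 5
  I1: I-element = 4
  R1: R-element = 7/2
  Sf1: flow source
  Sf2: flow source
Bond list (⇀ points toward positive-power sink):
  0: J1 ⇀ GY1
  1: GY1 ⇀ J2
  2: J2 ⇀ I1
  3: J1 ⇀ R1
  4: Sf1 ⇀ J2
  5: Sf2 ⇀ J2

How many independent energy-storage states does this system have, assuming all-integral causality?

bond 4 |Sf1  (Sf1 (Sf) sets flow on bond)
bond 5 |Sf2  (source Sf2 imposes f)
bond 2 |I1  (I1 outputs flow p/I1)
bond 1 |J2  (closing 0-jn rule on J2)
bond 0 |J1  (GY1: gyrator matches bond 1)
bond 3 |R1  (only one flow-in slot at J1)

1  (I1 all integral)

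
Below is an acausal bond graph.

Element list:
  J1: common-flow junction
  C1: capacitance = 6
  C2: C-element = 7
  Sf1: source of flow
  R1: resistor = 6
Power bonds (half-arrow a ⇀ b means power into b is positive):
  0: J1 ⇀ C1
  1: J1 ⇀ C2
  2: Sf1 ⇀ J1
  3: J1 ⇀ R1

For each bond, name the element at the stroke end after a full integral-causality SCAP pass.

b2 |Sf1  (source Sf1 imposes f)
b0 |J1  (common-f at J1 fixed by 2)
b1 |J1  (1-jn J1 has f-setter on 2)
b3 |J1  (1-jn J1 has f-setter on 2)

#0 |J1
#1 |J1
#2 |Sf1
#3 |J1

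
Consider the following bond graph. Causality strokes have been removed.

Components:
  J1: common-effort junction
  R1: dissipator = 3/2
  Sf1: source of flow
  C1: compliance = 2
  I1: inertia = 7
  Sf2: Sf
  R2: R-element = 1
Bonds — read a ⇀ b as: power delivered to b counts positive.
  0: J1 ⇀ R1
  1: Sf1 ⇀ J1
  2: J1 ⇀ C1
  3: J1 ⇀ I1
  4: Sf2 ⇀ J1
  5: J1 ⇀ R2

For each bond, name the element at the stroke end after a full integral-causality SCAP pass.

bond 0 |R1
bond 1 |Sf1
bond 2 |J1
bond 3 |I1
bond 4 |Sf2
bond 5 |R2

#1 →Sf1  (Sf1: flow source, stroke at near end)
#4 →Sf2  (Sf2: flow source, stroke at near end)
#2 →J1  (C1: C, integral causality)
#0 →R1  (J1 effort already set via bond 2)
#3 →I1  (common-e at J1 fixed by 2)
#5 →R2  (0-jn J1 has e-setter on 2)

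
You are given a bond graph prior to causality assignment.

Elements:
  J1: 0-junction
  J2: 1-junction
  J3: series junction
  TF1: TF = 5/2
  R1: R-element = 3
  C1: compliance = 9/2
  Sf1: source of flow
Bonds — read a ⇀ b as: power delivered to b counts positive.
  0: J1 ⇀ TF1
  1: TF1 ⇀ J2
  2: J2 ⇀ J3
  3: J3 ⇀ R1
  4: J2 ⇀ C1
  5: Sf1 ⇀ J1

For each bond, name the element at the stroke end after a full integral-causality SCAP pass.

β0 →J1
β1 →TF1
β2 →J2
β3 →J3
β4 →J2
β5 →Sf1

β5 →Sf1  (Sf1 fixes flow; stroke at Sf1)
β0 →J1  (J1: last free bond brings effort in)
β1 →TF1  (TF1 one-in-one-out from 0)
β2 →J2  (1-jn J2 has f-setter on 1)
β4 →J2  (J2 flow already set via bond 1)
β3 →J3  (J3 flow already set via bond 2)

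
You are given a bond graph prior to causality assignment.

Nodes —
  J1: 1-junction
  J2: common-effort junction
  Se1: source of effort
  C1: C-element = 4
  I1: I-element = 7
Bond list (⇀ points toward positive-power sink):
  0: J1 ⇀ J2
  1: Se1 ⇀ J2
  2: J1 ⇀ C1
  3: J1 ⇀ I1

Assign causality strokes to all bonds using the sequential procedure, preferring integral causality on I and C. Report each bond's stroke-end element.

#1 →J2  (Se1 (Se) sets effort on bond)
#0 →J1  (0-jn J2 has e-setter on 1)
#2 →J1  (prefer integral on C1)
#3 →I1  (J1: last free bond brings flow in)

#0 stroke→J1
#1 stroke→J2
#2 stroke→J1
#3 stroke→I1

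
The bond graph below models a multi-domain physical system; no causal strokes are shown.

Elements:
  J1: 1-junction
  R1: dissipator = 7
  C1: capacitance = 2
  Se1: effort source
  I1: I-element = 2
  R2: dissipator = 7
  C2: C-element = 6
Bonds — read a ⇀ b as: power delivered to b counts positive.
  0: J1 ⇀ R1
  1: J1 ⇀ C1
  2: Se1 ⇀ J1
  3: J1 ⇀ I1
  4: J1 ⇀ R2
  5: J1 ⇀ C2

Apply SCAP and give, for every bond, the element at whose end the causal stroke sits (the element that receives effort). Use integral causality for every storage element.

β2 stroke at J1  (source Se1 imposes e)
β1 stroke at J1  (prefer integral on C1)
β3 stroke at I1  (prefer integral on I1)
β0 stroke at J1  (J1: bond 3 brought flow, rest push out)
β4 stroke at J1  (J1 flow already set via bond 3)
β5 stroke at J1  (common-f at J1 fixed by 3)

b0 stroke→J1
b1 stroke→J1
b2 stroke→J1
b3 stroke→I1
b4 stroke→J1
b5 stroke→J1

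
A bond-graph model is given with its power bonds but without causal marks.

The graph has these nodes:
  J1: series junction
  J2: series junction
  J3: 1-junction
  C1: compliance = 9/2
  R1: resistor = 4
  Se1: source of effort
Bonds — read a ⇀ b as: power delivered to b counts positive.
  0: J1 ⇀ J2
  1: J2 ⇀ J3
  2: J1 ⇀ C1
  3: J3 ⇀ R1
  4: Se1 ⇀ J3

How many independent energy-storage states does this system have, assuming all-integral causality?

1  (C1 all integral)

β4 stroke at J3  (source Se1 imposes e)
β2 stroke at J1  (C1: C, integral causality)
β0 stroke at J2  (only one flow-in slot at J1)
β1 stroke at J3  (J2: last free bond brings flow in)
β3 stroke at R1  (closing 1-jn rule on J3)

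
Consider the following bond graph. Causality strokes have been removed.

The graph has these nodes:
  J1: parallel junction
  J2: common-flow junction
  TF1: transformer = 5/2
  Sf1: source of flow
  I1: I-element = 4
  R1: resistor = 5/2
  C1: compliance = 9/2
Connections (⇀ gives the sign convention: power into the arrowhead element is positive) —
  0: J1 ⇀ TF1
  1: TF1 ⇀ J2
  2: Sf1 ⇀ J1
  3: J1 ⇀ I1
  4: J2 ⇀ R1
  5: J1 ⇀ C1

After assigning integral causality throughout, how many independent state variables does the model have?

b2 stroke at Sf1  (Sf1: flow source, stroke at near end)
b3 stroke at I1  (I1 outputs flow p/I1)
b5 stroke at J1  (C1 outputs effort q/C1)
b0 stroke at TF1  (common-e at J1 fixed by 5)
b1 stroke at J2  (through TF1, causality passes straight; one stroke at TF1)
b4 stroke at R1  (J2 needs exactly one f-in)

2  (C1, I1 all integral)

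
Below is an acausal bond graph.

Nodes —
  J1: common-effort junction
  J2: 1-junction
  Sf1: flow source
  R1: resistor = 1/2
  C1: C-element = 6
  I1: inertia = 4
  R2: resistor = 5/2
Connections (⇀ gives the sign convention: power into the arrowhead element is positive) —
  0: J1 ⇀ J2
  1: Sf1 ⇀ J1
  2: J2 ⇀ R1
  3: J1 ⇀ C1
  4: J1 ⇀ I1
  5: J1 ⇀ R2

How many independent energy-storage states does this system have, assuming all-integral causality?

2  (C1, I1 all integral)

bond 1 stroke at Sf1  (Sf1: flow source, stroke at near end)
bond 3 stroke at J1  (C1 outputs effort q/C1)
bond 0 stroke at J2  (common-e at J1 fixed by 3)
bond 4 stroke at I1  (common-e at J1 fixed by 3)
bond 5 stroke at R2  (J1 effort already set via bond 3)
bond 2 stroke at R1  (J2 needs exactly one f-in)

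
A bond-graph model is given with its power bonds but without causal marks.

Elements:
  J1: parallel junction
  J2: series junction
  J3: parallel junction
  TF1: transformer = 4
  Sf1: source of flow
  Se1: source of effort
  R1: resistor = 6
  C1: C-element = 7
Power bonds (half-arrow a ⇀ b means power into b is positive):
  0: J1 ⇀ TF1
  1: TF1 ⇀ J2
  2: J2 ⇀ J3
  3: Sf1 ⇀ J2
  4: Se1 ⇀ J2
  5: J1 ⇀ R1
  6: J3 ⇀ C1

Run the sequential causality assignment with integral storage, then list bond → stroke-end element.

b0 stroke at TF1
b1 stroke at J2
b2 stroke at J2
b3 stroke at Sf1
b4 stroke at J2
b5 stroke at J1
b6 stroke at J3

bond 3 stroke at Sf1  (Sf1: flow source, stroke at near end)
bond 4 stroke at J2  (source Se1 imposes e)
bond 1 stroke at J2  (J2: bond 3 brought flow, rest push out)
bond 2 stroke at J2  (1-jn J2 has f-setter on 3)
bond 6 stroke at J3  (closing 0-jn rule on J3)
bond 0 stroke at TF1  (TF1: transformer flips bond 1)
bond 5 stroke at J1  (J1 needs exactly one e-in)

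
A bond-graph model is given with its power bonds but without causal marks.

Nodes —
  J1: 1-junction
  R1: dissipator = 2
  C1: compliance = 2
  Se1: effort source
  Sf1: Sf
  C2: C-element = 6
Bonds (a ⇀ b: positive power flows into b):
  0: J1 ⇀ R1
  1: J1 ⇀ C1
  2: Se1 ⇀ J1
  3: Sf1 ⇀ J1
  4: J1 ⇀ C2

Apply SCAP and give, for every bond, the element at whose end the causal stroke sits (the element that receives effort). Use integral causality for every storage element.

β2 |J1  (Se1 fixes effort; stroke away)
β3 |Sf1  (Sf1: flow source, stroke at near end)
β0 |J1  (1-jn J1 has f-setter on 3)
β1 |J1  (J1: bond 3 brought flow, rest push out)
β4 |J1  (1-jn J1 has f-setter on 3)

β0 |J1
β1 |J1
β2 |J1
β3 |Sf1
β4 |J1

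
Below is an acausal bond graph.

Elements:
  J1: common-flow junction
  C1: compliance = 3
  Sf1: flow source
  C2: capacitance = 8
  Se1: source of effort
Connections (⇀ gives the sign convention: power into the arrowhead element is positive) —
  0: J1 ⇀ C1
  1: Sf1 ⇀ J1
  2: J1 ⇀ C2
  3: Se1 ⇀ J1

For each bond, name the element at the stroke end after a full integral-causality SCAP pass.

#1 stroke at Sf1  (Sf1: flow source, stroke at near end)
#3 stroke at J1  (source Se1 imposes e)
#0 stroke at J1  (common-f at J1 fixed by 1)
#2 stroke at J1  (J1: bond 1 brought flow, rest push out)

#0 |J1
#1 |Sf1
#2 |J1
#3 |J1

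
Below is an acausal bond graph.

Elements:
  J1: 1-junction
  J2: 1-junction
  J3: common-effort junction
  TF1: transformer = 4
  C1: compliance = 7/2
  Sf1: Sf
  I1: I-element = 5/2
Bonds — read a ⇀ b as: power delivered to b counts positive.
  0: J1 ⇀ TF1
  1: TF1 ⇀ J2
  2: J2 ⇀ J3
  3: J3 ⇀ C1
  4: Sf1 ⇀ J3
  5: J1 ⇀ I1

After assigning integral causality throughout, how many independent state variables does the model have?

β4 stroke→Sf1  (source Sf1 imposes f)
β3 stroke→J3  (C1 integral (e out))
β2 stroke→J2  (J3: bond 3 brought effort, rest push out)
β1 stroke→TF1  (J2: last free bond brings flow in)
β0 stroke→J1  (through TF1, causality passes straight; one stroke at TF1)
β5 stroke→I1  (J1: last free bond brings flow in)

2  (C1, I1 all integral)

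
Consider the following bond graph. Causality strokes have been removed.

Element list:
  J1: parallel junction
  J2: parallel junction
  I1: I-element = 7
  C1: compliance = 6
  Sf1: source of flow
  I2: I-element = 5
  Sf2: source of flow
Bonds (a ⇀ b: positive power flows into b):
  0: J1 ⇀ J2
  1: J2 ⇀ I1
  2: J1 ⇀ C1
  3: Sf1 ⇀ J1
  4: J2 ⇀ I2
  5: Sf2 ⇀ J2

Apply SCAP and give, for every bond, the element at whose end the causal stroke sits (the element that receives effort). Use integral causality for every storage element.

#3 stroke→Sf1  (Sf1: flow source, stroke at near end)
#5 stroke→Sf2  (Sf2 fixes flow; stroke at Sf2)
#1 stroke→I1  (I1: I, integral causality)
#2 stroke→J1  (C1 integral (e out))
#0 stroke→J2  (common-e at J1 fixed by 2)
#4 stroke→I2  (common-e at J2 fixed by 0)

b0 stroke at J2
b1 stroke at I1
b2 stroke at J1
b3 stroke at Sf1
b4 stroke at I2
b5 stroke at Sf2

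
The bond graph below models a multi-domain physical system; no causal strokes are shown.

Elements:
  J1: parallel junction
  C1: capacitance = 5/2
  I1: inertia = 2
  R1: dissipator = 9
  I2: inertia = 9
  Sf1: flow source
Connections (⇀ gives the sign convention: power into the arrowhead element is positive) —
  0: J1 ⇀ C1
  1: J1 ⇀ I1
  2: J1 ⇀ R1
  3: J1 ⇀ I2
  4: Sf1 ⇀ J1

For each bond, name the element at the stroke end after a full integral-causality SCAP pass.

#4 stroke→Sf1  (source Sf1 imposes f)
#0 stroke→J1  (C1: C, integral causality)
#1 stroke→I1  (0-jn J1 has e-setter on 0)
#2 stroke→R1  (J1 effort already set via bond 0)
#3 stroke→I2  (0-jn J1 has e-setter on 0)

b0 →J1
b1 →I1
b2 →R1
b3 →I2
b4 →Sf1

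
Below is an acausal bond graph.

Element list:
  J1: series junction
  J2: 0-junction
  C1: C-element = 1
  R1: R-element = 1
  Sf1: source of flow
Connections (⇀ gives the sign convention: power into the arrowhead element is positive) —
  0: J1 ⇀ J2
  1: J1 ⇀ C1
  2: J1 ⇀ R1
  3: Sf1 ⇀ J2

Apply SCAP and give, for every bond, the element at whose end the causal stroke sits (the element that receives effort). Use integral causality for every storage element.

#3 stroke→Sf1  (Sf1: flow source, stroke at near end)
#0 stroke→J2  (closing 0-jn rule on J2)
#1 stroke→J1  (common-f at J1 fixed by 0)
#2 stroke→J1  (common-f at J1 fixed by 0)

bond 0 →J2
bond 1 →J1
bond 2 →J1
bond 3 →Sf1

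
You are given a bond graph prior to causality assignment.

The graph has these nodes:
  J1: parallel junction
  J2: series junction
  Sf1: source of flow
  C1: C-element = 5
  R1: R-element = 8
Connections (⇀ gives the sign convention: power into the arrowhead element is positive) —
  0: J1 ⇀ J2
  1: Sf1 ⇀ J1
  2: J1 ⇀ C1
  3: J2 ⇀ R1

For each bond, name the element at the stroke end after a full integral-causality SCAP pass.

bond 0 →J2
bond 1 →Sf1
bond 2 →J1
bond 3 →R1

#1 →Sf1  (Sf1 (Sf) sets flow on bond)
#2 →J1  (C1 outputs effort q/C1)
#0 →J2  (J1 effort already set via bond 2)
#3 →R1  (closing 1-jn rule on J2)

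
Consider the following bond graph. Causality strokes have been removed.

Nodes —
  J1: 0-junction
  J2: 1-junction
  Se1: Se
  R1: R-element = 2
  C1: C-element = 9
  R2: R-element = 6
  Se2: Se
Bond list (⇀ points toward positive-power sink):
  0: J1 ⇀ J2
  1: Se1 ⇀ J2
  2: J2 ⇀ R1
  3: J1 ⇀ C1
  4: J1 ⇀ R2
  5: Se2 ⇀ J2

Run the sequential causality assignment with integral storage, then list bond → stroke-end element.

bond 1 stroke at J2  (Se1 fixes effort; stroke away)
bond 5 stroke at J2  (Se2 fixes effort; stroke away)
bond 3 stroke at J1  (C1: C, integral causality)
bond 0 stroke at J2  (0-jn J1 has e-setter on 3)
bond 4 stroke at R2  (J1 effort already set via bond 3)
bond 2 stroke at R1  (J2: last free bond brings flow in)

β0 stroke→J2
β1 stroke→J2
β2 stroke→R1
β3 stroke→J1
β4 stroke→R2
β5 stroke→J2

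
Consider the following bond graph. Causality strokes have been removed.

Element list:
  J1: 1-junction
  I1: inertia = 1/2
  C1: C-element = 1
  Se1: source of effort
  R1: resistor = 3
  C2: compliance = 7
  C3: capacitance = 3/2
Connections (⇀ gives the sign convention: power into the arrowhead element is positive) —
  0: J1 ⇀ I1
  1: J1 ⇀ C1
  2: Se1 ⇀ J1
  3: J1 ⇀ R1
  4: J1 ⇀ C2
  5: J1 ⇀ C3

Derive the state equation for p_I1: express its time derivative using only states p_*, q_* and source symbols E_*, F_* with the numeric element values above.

dp_I1/dt = E_Se1 - 6*p_I1 - q_C1 - q_C2/7 - 2*q_C3/3

bond 2 stroke at J1  (Se1: effort source, stroke at far end)
bond 0 stroke at I1  (I1 outputs flow p/I1)
bond 1 stroke at J1  (common-f at J1 fixed by 0)
bond 3 stroke at J1  (J1: bond 0 brought flow, rest push out)
bond 4 stroke at J1  (1-jn J1 has f-setter on 0)
bond 5 stroke at J1  (J1: bond 0 brought flow, rest push out)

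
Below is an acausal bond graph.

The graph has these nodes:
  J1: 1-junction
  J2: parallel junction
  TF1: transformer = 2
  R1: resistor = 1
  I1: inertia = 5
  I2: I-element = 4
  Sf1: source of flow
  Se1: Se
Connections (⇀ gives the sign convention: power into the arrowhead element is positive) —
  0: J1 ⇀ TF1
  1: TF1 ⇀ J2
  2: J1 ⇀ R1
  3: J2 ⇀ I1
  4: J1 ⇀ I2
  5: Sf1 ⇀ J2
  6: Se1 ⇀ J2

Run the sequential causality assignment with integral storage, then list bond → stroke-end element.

β5 stroke→Sf1  (source Sf1 imposes f)
β6 stroke→J2  (Se1 fixes effort; stroke away)
β1 stroke→TF1  (common-e at J2 fixed by 6)
β3 stroke→I1  (J2 effort already set via bond 6)
β0 stroke→J1  (TF1 one-in-one-out from 1)
β4 stroke→I2  (prefer integral on I2)
β2 stroke→J1  (1-jn J1 has f-setter on 4)

#0 stroke at J1
#1 stroke at TF1
#2 stroke at J1
#3 stroke at I1
#4 stroke at I2
#5 stroke at Sf1
#6 stroke at J2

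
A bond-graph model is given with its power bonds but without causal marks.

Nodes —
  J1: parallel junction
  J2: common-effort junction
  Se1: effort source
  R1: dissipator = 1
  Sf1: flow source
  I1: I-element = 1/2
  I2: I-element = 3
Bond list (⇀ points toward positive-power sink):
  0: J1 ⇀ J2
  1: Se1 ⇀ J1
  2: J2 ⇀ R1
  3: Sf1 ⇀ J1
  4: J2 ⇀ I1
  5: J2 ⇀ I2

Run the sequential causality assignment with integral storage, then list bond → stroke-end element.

b0 stroke at J2
b1 stroke at J1
b2 stroke at R1
b3 stroke at Sf1
b4 stroke at I1
b5 stroke at I2

b1 stroke→J1  (Se1 (Se) sets effort on bond)
b3 stroke→Sf1  (Sf1: flow source, stroke at near end)
b0 stroke→J2  (0-jn J1 has e-setter on 1)
b2 stroke→R1  (J2 effort already set via bond 0)
b4 stroke→I1  (0-jn J2 has e-setter on 0)
b5 stroke→I2  (0-jn J2 has e-setter on 0)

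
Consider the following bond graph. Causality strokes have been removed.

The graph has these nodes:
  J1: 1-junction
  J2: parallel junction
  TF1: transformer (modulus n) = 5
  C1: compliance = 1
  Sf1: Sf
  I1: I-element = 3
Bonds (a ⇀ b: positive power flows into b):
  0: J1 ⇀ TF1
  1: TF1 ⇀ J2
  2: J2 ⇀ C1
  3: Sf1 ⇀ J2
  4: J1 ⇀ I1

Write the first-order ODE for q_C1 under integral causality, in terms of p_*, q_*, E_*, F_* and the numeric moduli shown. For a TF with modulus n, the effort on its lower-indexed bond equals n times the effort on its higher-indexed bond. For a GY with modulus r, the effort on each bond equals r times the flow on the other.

b3 |Sf1  (Sf1 fixes flow; stroke at Sf1)
b2 |J2  (C1: C, integral causality)
b1 |TF1  (J2 effort already set via bond 2)
b0 |J1  (through TF1, causality passes straight; one stroke at TF1)
b4 |I1  (J1: last free bond brings flow in)

dq_C1/dt = F_Sf1 + 5*p_I1/3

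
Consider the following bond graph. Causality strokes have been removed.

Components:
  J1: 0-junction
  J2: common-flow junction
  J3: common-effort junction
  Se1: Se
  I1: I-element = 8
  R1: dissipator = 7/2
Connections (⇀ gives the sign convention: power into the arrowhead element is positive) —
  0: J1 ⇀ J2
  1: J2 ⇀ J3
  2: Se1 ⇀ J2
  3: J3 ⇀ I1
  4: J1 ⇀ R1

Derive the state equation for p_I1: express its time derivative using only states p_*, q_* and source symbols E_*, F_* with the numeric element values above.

dp_I1/dt = E_Se1 - 7*p_I1/16

β2 →J2  (Se1 fixes effort; stroke away)
β3 →I1  (prefer integral on I1)
β1 →J3  (closing 0-jn rule on J3)
β0 →J2  (J2 flow already set via bond 1)
β4 →J1  (J1 needs exactly one e-in)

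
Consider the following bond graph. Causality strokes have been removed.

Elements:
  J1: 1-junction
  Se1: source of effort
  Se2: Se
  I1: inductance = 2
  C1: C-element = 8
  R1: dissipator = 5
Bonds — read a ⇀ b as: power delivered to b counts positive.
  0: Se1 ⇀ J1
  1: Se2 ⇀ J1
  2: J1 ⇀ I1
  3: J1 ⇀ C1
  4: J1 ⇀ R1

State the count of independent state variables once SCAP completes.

bond 0 stroke at J1  (Se1: effort source, stroke at far end)
bond 1 stroke at J1  (source Se2 imposes e)
bond 2 stroke at I1  (I1 outputs flow p/I1)
bond 3 stroke at J1  (J1 flow already set via bond 2)
bond 4 stroke at J1  (1-jn J1 has f-setter on 2)

2  (C1, I1 all integral)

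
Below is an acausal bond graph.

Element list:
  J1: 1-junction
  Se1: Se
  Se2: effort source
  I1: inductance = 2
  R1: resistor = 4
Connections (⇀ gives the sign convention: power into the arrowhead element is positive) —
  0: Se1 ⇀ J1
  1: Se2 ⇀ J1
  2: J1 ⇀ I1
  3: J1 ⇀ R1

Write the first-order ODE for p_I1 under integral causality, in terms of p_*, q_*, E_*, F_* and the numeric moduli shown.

bond 0 →J1  (Se1 (Se) sets effort on bond)
bond 1 →J1  (source Se2 imposes e)
bond 2 →I1  (I1: I, integral causality)
bond 3 →J1  (common-f at J1 fixed by 2)

dp_I1/dt = E_Se1 + E_Se2 - 2*p_I1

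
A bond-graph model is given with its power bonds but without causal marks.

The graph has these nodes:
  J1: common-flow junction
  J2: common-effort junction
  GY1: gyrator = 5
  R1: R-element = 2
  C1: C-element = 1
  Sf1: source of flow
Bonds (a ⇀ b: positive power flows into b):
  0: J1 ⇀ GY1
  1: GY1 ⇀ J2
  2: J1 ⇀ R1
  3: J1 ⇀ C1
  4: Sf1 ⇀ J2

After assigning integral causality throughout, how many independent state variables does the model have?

1  (C1 all integral)

bond 4 stroke→Sf1  (Sf1 fixes flow; stroke at Sf1)
bond 1 stroke→J2  (J2: last free bond brings effort in)
bond 0 stroke→J1  (GY1: gyrator matches bond 1)
bond 3 stroke→J1  (C1 integral (e out))
bond 2 stroke→R1  (J1 needs exactly one f-in)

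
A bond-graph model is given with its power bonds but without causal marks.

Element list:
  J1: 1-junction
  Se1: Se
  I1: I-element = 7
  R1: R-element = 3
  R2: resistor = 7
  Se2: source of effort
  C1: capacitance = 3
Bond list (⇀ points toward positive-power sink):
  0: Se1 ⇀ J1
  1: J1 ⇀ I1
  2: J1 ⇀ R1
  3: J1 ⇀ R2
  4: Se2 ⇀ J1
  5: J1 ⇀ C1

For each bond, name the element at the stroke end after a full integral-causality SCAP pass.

#0 →J1  (Se1 (Se) sets effort on bond)
#4 →J1  (Se2 (Se) sets effort on bond)
#1 →I1  (I1: I, integral causality)
#2 →J1  (1-jn J1 has f-setter on 1)
#3 →J1  (J1 flow already set via bond 1)
#5 →J1  (common-f at J1 fixed by 1)

bond 0 |J1
bond 1 |I1
bond 2 |J1
bond 3 |J1
bond 4 |J1
bond 5 |J1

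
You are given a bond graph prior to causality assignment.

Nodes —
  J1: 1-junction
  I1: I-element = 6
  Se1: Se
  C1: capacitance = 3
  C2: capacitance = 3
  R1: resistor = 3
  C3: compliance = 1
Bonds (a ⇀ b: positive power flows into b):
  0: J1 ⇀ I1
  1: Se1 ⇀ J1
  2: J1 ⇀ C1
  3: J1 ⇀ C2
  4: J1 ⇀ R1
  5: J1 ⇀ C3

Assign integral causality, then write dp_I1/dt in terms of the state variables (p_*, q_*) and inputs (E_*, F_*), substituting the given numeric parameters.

bond 1 stroke at J1  (Se1 fixes effort; stroke away)
bond 0 stroke at I1  (I1 integral (f out))
bond 2 stroke at J1  (common-f at J1 fixed by 0)
bond 3 stroke at J1  (J1 flow already set via bond 0)
bond 4 stroke at J1  (J1: bond 0 brought flow, rest push out)
bond 5 stroke at J1  (common-f at J1 fixed by 0)

dp_I1/dt = E_Se1 - p_I1/2 - q_C1/3 - q_C2/3 - q_C3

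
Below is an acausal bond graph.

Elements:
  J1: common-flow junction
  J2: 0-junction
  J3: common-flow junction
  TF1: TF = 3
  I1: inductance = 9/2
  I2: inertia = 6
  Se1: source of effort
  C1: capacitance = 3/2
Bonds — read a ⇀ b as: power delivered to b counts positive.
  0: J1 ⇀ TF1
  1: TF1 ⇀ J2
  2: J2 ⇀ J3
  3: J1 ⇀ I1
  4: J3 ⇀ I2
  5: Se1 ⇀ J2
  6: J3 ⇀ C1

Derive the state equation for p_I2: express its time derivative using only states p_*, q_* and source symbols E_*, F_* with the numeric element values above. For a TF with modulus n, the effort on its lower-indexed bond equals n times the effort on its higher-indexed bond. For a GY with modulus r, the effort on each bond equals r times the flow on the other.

dp_I2/dt = E_Se1 - 2*q_C1/3

β5 →J2  (Se1: effort source, stroke at far end)
β1 →TF1  (J2 effort already set via bond 5)
β2 →J3  (J2: bond 5 brought effort, rest push out)
β0 →J1  (TF TF1: opposite of bond 1)
β3 →I1  (closing 1-jn rule on J1)
β4 →I2  (I2 integral (f out))
β6 →J3  (J3: bond 4 brought flow, rest push out)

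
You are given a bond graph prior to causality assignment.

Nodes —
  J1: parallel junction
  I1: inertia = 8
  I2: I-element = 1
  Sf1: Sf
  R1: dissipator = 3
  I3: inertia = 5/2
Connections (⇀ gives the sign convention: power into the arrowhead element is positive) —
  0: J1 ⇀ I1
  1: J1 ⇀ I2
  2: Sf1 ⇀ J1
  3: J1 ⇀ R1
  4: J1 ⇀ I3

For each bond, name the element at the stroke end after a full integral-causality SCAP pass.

β0 stroke at I1
β1 stroke at I2
β2 stroke at Sf1
β3 stroke at J1
β4 stroke at I3

β2 stroke→Sf1  (source Sf1 imposes f)
β0 stroke→I1  (I1 outputs flow p/I1)
β1 stroke→I2  (I2 outputs flow p/I2)
β4 stroke→I3  (I3: I, integral causality)
β3 stroke→J1  (J1: last free bond brings effort in)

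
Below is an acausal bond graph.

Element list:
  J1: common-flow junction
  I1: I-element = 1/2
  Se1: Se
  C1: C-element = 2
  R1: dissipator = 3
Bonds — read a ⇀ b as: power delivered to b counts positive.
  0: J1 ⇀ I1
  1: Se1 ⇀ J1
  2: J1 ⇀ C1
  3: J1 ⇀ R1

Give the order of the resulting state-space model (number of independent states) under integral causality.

b1 |J1  (Se1 (Se) sets effort on bond)
b0 |I1  (I1 integral (f out))
b2 |J1  (J1: bond 0 brought flow, rest push out)
b3 |J1  (J1 flow already set via bond 0)

2  (C1, I1 all integral)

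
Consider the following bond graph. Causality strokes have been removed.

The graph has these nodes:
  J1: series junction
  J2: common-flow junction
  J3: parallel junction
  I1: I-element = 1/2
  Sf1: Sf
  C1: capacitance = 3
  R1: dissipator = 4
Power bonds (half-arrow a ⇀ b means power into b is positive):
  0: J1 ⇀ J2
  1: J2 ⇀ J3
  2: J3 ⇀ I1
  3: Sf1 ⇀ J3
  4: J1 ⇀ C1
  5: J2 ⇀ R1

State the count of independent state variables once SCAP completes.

β3 |Sf1  (source Sf1 imposes f)
β2 |I1  (I1 integral (f out))
β1 |J3  (J3: last free bond brings effort in)
β0 |J2  (1-jn J2 has f-setter on 1)
β5 |J2  (1-jn J2 has f-setter on 1)
β4 |J1  (common-f at J1 fixed by 0)

2  (C1, I1 all integral)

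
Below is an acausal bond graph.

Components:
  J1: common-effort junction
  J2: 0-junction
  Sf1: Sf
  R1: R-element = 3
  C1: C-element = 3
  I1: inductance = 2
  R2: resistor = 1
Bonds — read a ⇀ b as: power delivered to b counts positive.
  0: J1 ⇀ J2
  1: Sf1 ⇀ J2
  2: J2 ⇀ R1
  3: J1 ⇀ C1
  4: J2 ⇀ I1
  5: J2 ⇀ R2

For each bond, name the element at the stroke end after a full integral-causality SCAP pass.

bond 0 |J2
bond 1 |Sf1
bond 2 |R1
bond 3 |J1
bond 4 |I1
bond 5 |R2

β1 |Sf1  (Sf1 (Sf) sets flow on bond)
β3 |J1  (C1 outputs effort q/C1)
β0 |J2  (0-jn J1 has e-setter on 3)
β2 |R1  (common-e at J2 fixed by 0)
β4 |I1  (J2: bond 0 brought effort, rest push out)
β5 |R2  (J2 effort already set via bond 0)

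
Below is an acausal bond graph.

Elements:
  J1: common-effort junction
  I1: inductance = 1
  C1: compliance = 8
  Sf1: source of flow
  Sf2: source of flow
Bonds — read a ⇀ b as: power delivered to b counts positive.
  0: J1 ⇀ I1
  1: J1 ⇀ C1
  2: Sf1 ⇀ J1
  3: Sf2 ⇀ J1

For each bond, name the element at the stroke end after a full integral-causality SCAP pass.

bond 2 stroke→Sf1  (Sf1 fixes flow; stroke at Sf1)
bond 3 stroke→Sf2  (Sf2 (Sf) sets flow on bond)
bond 0 stroke→I1  (prefer integral on I1)
bond 1 stroke→J1  (closing 0-jn rule on J1)

b0 stroke→I1
b1 stroke→J1
b2 stroke→Sf1
b3 stroke→Sf2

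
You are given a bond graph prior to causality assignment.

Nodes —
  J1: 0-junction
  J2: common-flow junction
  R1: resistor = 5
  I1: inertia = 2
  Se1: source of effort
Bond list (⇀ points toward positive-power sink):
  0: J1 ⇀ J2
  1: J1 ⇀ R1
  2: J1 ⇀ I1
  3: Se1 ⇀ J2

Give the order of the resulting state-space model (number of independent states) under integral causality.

b3 →J2  (source Se1 imposes e)
b0 →J1  (only one flow-in slot at J2)
b1 →R1  (0-jn J1 has e-setter on 0)
b2 →I1  (0-jn J1 has e-setter on 0)

1  (I1 all integral)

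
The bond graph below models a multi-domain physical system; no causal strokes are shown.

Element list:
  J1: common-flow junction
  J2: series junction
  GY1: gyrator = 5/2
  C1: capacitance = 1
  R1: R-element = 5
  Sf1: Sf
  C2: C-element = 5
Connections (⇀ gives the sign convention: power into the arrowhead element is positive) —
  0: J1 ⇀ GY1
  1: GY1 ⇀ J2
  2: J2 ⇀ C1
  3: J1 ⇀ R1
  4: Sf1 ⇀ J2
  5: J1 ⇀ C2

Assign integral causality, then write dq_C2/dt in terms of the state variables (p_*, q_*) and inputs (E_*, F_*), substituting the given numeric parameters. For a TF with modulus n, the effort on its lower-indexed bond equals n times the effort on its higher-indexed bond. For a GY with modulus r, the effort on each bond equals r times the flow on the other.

dq_C2/dt = -F_Sf1/2 - q_C2/25

b4 |Sf1  (Sf1 (Sf) sets flow on bond)
b1 |J2  (common-f at J2 fixed by 4)
b2 |J2  (1-jn J2 has f-setter on 4)
b0 |J1  (GY GY1: same side as bond 1)
b5 |J1  (C2 integral (e out))
b3 |R1  (J1 needs exactly one f-in)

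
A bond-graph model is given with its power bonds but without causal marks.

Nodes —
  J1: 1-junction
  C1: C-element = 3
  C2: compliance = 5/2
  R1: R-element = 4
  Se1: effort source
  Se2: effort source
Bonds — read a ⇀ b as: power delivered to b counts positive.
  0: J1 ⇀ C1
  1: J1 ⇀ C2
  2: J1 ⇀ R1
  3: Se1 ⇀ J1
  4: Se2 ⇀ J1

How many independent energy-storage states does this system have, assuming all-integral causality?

2  (C1, C2 all integral)

bond 3 stroke at J1  (Se1 (Se) sets effort on bond)
bond 4 stroke at J1  (Se2 (Se) sets effort on bond)
bond 0 stroke at J1  (C1 integral (e out))
bond 1 stroke at J1  (prefer integral on C2)
bond 2 stroke at R1  (J1 needs exactly one f-in)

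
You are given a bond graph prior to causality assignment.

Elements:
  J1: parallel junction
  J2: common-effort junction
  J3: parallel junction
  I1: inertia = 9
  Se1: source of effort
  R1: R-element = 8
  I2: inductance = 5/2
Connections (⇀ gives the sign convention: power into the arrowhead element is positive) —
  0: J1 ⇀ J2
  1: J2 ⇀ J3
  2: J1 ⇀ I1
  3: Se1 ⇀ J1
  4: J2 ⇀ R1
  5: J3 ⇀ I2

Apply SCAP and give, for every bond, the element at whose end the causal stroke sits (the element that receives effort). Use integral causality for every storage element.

b0 →J2
b1 →J3
b2 →I1
b3 →J1
b4 →R1
b5 →I2

β3 stroke→J1  (Se1 (Se) sets effort on bond)
β0 stroke→J2  (J1: bond 3 brought effort, rest push out)
β2 stroke→I1  (common-e at J1 fixed by 3)
β1 stroke→J3  (J2: bond 0 brought effort, rest push out)
β4 stroke→R1  (J2: bond 0 brought effort, rest push out)
β5 stroke→I2  (J3 effort already set via bond 1)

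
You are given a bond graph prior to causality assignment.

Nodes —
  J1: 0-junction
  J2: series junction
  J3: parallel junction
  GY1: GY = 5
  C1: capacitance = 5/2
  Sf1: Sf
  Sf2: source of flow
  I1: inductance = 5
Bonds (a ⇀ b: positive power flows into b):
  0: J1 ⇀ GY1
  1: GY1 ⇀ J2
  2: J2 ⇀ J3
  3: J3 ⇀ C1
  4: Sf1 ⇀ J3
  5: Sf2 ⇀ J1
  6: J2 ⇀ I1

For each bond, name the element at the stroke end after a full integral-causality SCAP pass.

b4 stroke at Sf1  (Sf1 (Sf) sets flow on bond)
b5 stroke at Sf2  (Sf2 fixes flow; stroke at Sf2)
b0 stroke at J1  (J1: last free bond brings effort in)
b1 stroke at J2  (GY1 both-in/both-out from 0)
b3 stroke at J3  (C1 outputs effort q/C1)
b2 stroke at J2  (J3 effort already set via bond 3)
b6 stroke at I1  (J2 needs exactly one f-in)

β0 |J1
β1 |J2
β2 |J2
β3 |J3
β4 |Sf1
β5 |Sf2
β6 |I1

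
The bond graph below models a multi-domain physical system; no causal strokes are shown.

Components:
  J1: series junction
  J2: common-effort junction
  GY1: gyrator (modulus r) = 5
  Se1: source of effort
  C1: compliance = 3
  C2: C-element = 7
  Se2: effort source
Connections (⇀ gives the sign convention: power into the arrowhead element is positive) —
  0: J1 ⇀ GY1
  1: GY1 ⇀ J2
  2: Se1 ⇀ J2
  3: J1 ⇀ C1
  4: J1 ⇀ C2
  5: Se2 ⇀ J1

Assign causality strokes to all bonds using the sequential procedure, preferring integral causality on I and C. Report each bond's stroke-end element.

β0 →GY1
β1 →GY1
β2 →J2
β3 →J1
β4 →J1
β5 →J1

b2 stroke at J2  (Se1 fixes effort; stroke away)
b5 stroke at J1  (Se2 fixes effort; stroke away)
b1 stroke at GY1  (common-e at J2 fixed by 2)
b0 stroke at GY1  (GY1 both-in/both-out from 1)
b3 stroke at J1  (1-jn J1 has f-setter on 0)
b4 stroke at J1  (1-jn J1 has f-setter on 0)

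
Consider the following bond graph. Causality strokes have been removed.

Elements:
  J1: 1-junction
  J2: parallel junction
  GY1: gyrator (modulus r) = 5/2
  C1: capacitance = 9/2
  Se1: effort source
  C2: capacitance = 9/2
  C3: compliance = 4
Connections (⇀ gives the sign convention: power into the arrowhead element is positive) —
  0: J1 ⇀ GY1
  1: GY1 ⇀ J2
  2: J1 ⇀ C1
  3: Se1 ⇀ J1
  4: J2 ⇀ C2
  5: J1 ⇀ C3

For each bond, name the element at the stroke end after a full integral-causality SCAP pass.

#3 stroke→J1  (source Se1 imposes e)
#2 stroke→J1  (prefer integral on C1)
#4 stroke→J2  (C2 integral (e out))
#1 stroke→GY1  (common-e at J2 fixed by 4)
#0 stroke→GY1  (GY1: gyrator matches bond 1)
#5 stroke→J1  (J1 flow already set via bond 0)

#0 |GY1
#1 |GY1
#2 |J1
#3 |J1
#4 |J2
#5 |J1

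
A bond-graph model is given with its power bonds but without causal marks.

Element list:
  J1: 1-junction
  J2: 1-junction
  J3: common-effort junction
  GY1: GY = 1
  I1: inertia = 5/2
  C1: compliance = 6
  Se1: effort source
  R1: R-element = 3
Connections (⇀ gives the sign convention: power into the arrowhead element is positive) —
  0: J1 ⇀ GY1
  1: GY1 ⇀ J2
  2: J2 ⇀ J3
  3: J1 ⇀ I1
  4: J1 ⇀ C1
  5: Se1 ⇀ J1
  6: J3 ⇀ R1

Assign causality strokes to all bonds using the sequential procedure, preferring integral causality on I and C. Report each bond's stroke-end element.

#5 →J1  (source Se1 imposes e)
#3 →I1  (I1: I, integral causality)
#0 →J1  (J1 flow already set via bond 3)
#4 →J1  (J1: bond 3 brought flow, rest push out)
#1 →J2  (GY1: gyrator matches bond 0)
#2 →J3  (J2 needs exactly one f-in)
#6 →R1  (J3 effort already set via bond 2)

β0 stroke at J1
β1 stroke at J2
β2 stroke at J3
β3 stroke at I1
β4 stroke at J1
β5 stroke at J1
β6 stroke at R1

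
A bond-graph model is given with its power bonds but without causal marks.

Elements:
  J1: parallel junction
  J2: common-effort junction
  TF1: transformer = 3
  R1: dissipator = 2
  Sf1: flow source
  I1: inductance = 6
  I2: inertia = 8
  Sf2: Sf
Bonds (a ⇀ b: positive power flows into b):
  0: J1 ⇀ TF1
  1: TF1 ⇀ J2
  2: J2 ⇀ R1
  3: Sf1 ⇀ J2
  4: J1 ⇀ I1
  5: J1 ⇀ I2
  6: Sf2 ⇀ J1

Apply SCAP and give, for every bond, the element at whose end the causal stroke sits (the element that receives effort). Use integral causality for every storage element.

#3 stroke→Sf1  (Sf1: flow source, stroke at near end)
#6 stroke→Sf2  (Sf2 (Sf) sets flow on bond)
#4 stroke→I1  (I1 integral (f out))
#5 stroke→I2  (I2 integral (f out))
#0 stroke→J1  (J1: last free bond brings effort in)
#1 stroke→TF1  (through TF1, causality passes straight; one stroke at TF1)
#2 stroke→J2  (J2: last free bond brings effort in)

#0 stroke→J1
#1 stroke→TF1
#2 stroke→J2
#3 stroke→Sf1
#4 stroke→I1
#5 stroke→I2
#6 stroke→Sf2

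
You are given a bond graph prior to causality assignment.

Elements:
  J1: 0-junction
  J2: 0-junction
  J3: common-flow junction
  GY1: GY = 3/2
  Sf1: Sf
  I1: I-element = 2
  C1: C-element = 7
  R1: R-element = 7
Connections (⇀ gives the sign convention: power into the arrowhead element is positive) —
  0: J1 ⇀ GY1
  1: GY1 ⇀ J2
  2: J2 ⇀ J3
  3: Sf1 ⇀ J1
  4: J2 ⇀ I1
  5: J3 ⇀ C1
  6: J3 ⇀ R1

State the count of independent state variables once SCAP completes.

2  (C1, I1 all integral)

β3 |Sf1  (Sf1: flow source, stroke at near end)
β0 |J1  (closing 0-jn rule on J1)
β1 |J2  (GY1: gyrator matches bond 0)
β2 |J3  (J2: bond 1 brought effort, rest push out)
β4 |I1  (J2: bond 1 brought effort, rest push out)
β5 |J3  (prefer integral on C1)
β6 |R1  (J3 needs exactly one f-in)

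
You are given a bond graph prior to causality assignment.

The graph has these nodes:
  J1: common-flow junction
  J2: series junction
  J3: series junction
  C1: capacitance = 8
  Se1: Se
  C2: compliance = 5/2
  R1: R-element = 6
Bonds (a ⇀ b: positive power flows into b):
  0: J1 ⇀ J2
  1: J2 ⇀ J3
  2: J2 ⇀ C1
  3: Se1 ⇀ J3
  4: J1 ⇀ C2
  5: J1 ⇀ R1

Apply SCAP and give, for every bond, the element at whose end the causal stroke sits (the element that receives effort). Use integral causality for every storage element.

β3 stroke→J3  (source Se1 imposes e)
β1 stroke→J2  (J3: last free bond brings flow in)
β2 stroke→J2  (C1: C, integral causality)
β0 stroke→J1  (only one flow-in slot at J2)
β4 stroke→J1  (C2 integral (e out))
β5 stroke→R1  (J1: last free bond brings flow in)

b0 |J1
b1 |J2
b2 |J2
b3 |J3
b4 |J1
b5 |R1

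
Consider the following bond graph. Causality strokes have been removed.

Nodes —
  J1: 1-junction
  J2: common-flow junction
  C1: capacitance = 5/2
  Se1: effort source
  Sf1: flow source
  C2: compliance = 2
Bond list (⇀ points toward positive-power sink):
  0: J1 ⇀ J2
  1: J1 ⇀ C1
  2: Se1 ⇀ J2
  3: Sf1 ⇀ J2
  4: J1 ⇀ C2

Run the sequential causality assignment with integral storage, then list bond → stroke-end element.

b2 |J2  (Se1 fixes effort; stroke away)
b3 |Sf1  (Sf1 (Sf) sets flow on bond)
b0 |J2  (J2: bond 3 brought flow, rest push out)
b1 |J1  (J1 flow already set via bond 0)
b4 |J1  (1-jn J1 has f-setter on 0)

b0 stroke at J2
b1 stroke at J1
b2 stroke at J2
b3 stroke at Sf1
b4 stroke at J1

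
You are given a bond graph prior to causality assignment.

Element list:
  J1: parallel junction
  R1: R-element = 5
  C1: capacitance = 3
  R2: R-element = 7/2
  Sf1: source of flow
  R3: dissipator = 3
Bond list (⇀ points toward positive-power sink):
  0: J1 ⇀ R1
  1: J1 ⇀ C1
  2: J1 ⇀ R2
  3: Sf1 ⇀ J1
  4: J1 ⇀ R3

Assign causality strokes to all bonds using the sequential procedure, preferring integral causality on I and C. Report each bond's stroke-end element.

b3 |Sf1  (Sf1 fixes flow; stroke at Sf1)
b1 |J1  (prefer integral on C1)
b0 |R1  (common-e at J1 fixed by 1)
b2 |R2  (0-jn J1 has e-setter on 1)
b4 |R3  (common-e at J1 fixed by 1)

bond 0 stroke→R1
bond 1 stroke→J1
bond 2 stroke→R2
bond 3 stroke→Sf1
bond 4 stroke→R3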